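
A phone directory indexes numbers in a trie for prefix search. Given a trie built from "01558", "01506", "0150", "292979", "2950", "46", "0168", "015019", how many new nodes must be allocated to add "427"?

Walking "427" from the root, the first 1 characters ("4") follow existing edges; "2" is the first miss.
So 3 − 1 = 2 new nodes.

2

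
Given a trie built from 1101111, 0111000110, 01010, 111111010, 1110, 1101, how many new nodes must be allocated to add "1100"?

1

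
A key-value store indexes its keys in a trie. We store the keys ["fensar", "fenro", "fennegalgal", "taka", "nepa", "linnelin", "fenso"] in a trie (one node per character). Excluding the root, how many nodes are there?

Count nodes per top-level branch (shared prefixes stored once):
  'f'-branch (fennegalgal, fenro, fensar, fenso): 17 nodes
  'l'-branch (linnelin): 8 nodes
  'n'-branch (nepa): 4 nodes
  't'-branch (taka): 4 nodes
Sum: 33

33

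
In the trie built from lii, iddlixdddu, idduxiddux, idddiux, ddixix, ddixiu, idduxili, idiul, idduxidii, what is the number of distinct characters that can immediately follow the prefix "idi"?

1

The children of the "idi" node are the distinct next characters among strings starting with "idi".
Distinct next characters after "idi": u.
That node has 1 child edge.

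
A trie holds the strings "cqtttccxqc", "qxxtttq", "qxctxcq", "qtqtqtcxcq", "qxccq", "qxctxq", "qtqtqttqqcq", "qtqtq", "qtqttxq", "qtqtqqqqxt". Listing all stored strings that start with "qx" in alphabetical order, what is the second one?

Filter for "qx…" and sort: "qxccq", "qxctxcq", "qxctxq", "qxxtttq"
Position 2: qxctxcq

qxctxcq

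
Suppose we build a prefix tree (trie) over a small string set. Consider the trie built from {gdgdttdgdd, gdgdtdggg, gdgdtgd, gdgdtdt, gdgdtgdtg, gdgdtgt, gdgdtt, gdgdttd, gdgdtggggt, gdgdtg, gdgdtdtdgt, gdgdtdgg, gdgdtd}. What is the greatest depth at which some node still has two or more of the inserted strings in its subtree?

The deepest shared node is where two words last agree before diverging.
"gdgdtdgg" and "gdgdtdggg" agree on "gdgdtdgg" (8 characters) before diverging; nothing deeper is shared.
Longest shared-prefix length: 8

8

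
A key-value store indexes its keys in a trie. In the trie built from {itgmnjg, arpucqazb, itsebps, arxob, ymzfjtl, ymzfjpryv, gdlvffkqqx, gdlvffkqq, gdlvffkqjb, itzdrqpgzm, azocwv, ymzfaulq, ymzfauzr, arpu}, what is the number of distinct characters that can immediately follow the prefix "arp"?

1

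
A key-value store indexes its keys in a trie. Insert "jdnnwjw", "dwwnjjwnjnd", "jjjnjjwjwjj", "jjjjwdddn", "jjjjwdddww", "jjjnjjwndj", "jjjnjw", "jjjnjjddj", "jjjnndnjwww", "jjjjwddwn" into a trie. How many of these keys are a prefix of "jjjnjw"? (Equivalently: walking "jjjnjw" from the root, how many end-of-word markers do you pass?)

1

Check each prefix of "jjjnjw" against the stored set — each match is an end-marker on the path.
Prefixes of the query that are stored words: "jjjnjw"
Count: 1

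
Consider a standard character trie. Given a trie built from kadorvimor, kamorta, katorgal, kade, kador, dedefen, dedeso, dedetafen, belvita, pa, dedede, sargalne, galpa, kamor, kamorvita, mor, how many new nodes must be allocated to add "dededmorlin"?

Walking "dededmorlin" from the root, the first 5 characters ("deded") follow existing edges; "m" is the first miss.
So 11 − 5 = 6 new nodes.

6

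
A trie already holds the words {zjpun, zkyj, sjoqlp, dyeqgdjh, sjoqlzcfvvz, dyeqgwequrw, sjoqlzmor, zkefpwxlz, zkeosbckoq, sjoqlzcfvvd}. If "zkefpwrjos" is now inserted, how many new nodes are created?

4

"zkefpw" is already a path in the trie; the remaining "rjos" must be added.
So 10 − 6 = 4 new nodes.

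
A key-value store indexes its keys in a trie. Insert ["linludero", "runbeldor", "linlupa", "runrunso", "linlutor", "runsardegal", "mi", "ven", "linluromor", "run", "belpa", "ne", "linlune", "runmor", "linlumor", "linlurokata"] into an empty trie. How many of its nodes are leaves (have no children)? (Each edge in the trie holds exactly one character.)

Leaves are exactly the stored words that no other stored word extends.
Those words: "belpa", "linludero", "linlumor", "linlune", "linlupa", "linlurokata", "linluromor", "linlutor", "mi", "ne", "runbeldor", "runmor", "runrunso", "runsardegal", "ven"
Leaf count: 15

15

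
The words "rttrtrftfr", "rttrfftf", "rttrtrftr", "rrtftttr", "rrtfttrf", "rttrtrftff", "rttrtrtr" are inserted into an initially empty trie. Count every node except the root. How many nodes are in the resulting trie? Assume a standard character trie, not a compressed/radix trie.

27

Count nodes per top-level branch (shared prefixes stored once):
  'r'-branch (rrtfttrf, rrtftttr, rttrfftf, rttrtrftff, rttrtrftfr, rttrtrftr, rttrtrtr): 27 nodes
Sum: 27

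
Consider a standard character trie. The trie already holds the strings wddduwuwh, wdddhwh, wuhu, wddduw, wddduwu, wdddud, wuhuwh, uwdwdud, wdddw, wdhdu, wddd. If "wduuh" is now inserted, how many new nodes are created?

3

Walking "wduuh" from the root, the first 2 characters ("wd") follow existing edges; "u" is the first miss.
Each of the 3 remaining characters creates one node.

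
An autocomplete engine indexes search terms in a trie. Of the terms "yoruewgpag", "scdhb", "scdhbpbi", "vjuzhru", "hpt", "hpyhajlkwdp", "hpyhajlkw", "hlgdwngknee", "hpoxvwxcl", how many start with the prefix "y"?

1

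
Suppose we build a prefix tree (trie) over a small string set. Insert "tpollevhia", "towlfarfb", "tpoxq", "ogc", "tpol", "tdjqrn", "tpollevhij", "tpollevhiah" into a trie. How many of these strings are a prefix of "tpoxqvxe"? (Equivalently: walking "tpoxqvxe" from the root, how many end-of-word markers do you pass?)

1

Check each prefix of "tpoxqvxe" against the stored set — each match is an end-marker on the path.
Prefixes of the query that are stored words: "tpoxq"
Count: 1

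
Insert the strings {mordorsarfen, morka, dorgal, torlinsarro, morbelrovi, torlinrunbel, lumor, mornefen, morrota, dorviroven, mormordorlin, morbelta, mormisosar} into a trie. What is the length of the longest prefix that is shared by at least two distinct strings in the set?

Equivalently: take the maximum, over all pairs, of their longest common prefix length.
e.g. "morbelrovi" and "morbelta" share the prefix "morbel" of length 6; no pair shares a longer one.
Longest shared-prefix length: 6

6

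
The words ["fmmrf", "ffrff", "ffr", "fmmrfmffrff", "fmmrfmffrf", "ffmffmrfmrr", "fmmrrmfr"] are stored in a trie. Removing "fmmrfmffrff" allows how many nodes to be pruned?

1

A node on "fmmrfmffrff"'s path can go only if nothing else ends at it or branches off below it.
The suffix "f" (1 node) is used only by "fmmrfmffrff"; "fmmrfmffrf" is itself a stored word, so pruning stops there.
Nodes removed: 1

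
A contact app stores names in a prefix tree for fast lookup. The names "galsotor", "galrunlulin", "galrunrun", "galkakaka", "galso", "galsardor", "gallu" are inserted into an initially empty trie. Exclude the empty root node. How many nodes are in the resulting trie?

Trie structure (* marks end of a word):
(root)
└─ g
   └─ a
      └─ l
         ├─ k
         │  └─ a
         │     └─ k
         │        └─ a
         │           └─ k
         │              └─ a *
         ├─ l
         │  └─ u *
         ├─ r
         │  └─ u
         │     └─ n
         │        ├─ l
         │        │  └─ u
         │        │     └─ l
         │        │        └─ i
         │        │           └─ n *
         │        └─ r
         │           └─ u
         │              └─ n *
         └─ s
            ├─ a
            │  └─ r
            │     └─ d
            │        └─ o
            │           └─ r *
            └─ o *
               └─ t
                  └─ o
                     └─ r *
Counting every labelled node above: 32.

32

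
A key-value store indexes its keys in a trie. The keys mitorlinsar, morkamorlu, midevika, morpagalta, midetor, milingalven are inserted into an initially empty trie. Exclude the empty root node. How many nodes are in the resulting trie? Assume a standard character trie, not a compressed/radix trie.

Count nodes per top-level branch (shared prefixes stored once):
  'm'-branch (midetor, midevika, milingalven, mitorlinsar, morkamorlu, morpagalta): 45 nodes
Sum: 45

45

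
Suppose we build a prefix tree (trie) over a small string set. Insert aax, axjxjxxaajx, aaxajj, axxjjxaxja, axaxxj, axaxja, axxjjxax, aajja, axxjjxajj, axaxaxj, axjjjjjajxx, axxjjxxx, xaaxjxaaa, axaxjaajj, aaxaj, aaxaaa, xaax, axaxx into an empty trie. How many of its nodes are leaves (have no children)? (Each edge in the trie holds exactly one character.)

12

A leaf is a node with no children — equivalently, the end of a word that is not a proper prefix of any other stored word.
Those words: "aajja", "aaxaaa", "aaxajj", "axaxaxj", "axaxjaajj", "axaxxj", "axjjjjjajxx", "axjxjxxaajx", "axxjjxajj", "axxjjxaxja", "axxjjxxx", "xaaxjxaaa"
Leaf count: 12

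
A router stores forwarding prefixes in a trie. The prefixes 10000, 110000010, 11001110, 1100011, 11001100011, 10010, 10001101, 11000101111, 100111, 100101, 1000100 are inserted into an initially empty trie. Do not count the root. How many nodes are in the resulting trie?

40

Trie structure (* marks end of a word):
(root)
└─ 1
   ├─ 0
   │  └─ 0
   │     ├─ 0
   │     │  ├─ 0 *
   │     │  └─ 1
   │     │     ├─ 0
   │     │     │  └─ 0 *
   │     │     └─ 1
   │     │        └─ 0
   │     │           └─ 1 *
   │     └─ 1
   │        ├─ 0 *
   │        │  └─ 1 *
   │        └─ 1
   │           └─ 1 *
   └─ 1
      └─ 0
         └─ 0
            ├─ 0
            │  ├─ 0
            │  │  └─ 0
            │  │     └─ 1
            │  │        └─ 0 *
            │  └─ 1
            │     ├─ 0
            │     │  └─ 1
            │     │     └─ 1
            │     │        └─ 1
            │     │           └─ 1 *
            │     └─ 1 *
            └─ 1
               └─ 1
                  ├─ 0
                  │  └─ 0
                  │     └─ 0
                  │        └─ 1
                  │           └─ 1 *
                  └─ 1
                     └─ 0 *
Counting every labelled node above: 40.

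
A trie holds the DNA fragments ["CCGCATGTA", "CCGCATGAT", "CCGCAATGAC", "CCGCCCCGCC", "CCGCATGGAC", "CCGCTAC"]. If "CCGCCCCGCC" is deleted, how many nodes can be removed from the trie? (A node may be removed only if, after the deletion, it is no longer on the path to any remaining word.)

6

A node on "CCGCCCCGCC"'s path can go only if nothing else ends at it or branches off below it.
The suffix "CCCGCC" (6 nodes) is used only by "CCGCCCCGCC"; the node for "CCGC" still has the child "A", so pruning stops there.
Nodes removed: 6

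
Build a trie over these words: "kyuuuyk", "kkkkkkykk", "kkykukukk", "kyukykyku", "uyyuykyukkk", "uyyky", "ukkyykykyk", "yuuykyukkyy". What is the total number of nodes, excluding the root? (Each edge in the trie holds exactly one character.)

61

Insert word by word; a character creates a node only if that edge doesn't already exist:
  "kyuuuyk" → 7 new (k, y, u, u, u, y, k)
  "kkkkkkykk" → prefix "k" already present; 8 new (k, k, k, k, k, y, k, k)
  "kkykukukk" → prefix "kk" already present; 7 new (y, k, u, k, u, k, k)
  "kyukykyku" → prefix "kyu" already present; 6 new (k, y, k, y, k, u)
  "uyyuykyukkk" → 11 new (u, y, y, u, y, k, y, u, k, k, k)
  "uyyky" → prefix "uyy" already present; 2 new (k, y)
  "ukkyykykyk" → prefix "u" already present; 9 new (k, k, y, y, k, y, k, y, k)
  "yuuykyukkyy" → 11 new (y, u, u, y, k, y, u, k, k, y, y)
Total nodes = 7 + 8 + 7 + 6 + 11 + 2 + 9 + 11 = 61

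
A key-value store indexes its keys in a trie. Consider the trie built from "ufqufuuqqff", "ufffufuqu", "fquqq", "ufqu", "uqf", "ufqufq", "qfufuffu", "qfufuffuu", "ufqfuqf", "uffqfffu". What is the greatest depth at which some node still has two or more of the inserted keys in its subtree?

8

Look for the deepest trie node that still has at least two words in its subtree.
"qfufuffu" and "qfufuffuu" agree on "qfufuffu" (8 characters) before diverging; nothing deeper is shared.
Longest shared-prefix length: 8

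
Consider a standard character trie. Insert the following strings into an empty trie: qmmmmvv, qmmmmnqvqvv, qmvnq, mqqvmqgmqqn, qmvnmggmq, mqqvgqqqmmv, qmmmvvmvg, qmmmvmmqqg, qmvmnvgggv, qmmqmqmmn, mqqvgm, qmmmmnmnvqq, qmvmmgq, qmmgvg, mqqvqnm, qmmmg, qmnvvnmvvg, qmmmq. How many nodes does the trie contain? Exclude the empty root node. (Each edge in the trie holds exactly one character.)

For each word, the new-node count is its length minus the longest prefix already in the trie:
  "qmmmmvv" → 7 new (q, m, m, m, m, v, v)
  "qmmmmnqvqvv" → prefix "qmmmm" already present; 6 new (n, q, v, q, v, v)
  "qmvnq" → prefix "qm" already present; 3 new (v, n, q)
  "mqqvmqgmqqn" → 11 new (m, q, q, v, m, q, g, m, q, q, n)
  "qmvnmggmq" → prefix "qmvn" already present; 5 new (m, g, g, m, q)
  "mqqvgqqqmmv" → prefix "mqqv" already present; 7 new (g, q, q, q, m, m, v)
  "qmmmvvmvg" → prefix "qmmm" already present; 5 new (v, v, m, v, g)
  "qmmmvmmqqg" → prefix "qmmmv" already present; 5 new (m, m, q, q, g)
  "qmvmnvgggv" → prefix "qmv" already present; 7 new (m, n, v, g, g, g, v)
  "qmmqmqmmn" → prefix "qmm" already present; 6 new (q, m, q, m, m, n)
  "mqqvgm" → prefix "mqqvg" already present; 1 new (m)
  "qmmmmnmnvqq" → prefix "qmmmmn" already present; 5 new (m, n, v, q, q)
  "qmvmmgq" → prefix "qmvm" already present; 3 new (m, g, q)
  "qmmgvg" → prefix "qmm" already present; 3 new (g, v, g)
  "mqqvqnm" → prefix "mqqv" already present; 3 new (q, n, m)
  "qmmmg" → prefix "qmmm" already present; 1 new (g)
  "qmnvvnmvvg" → prefix "qm" already present; 8 new (n, v, v, n, m, v, v, g)
  "qmmmq" → prefix "qmmm" already present; 1 new (q)
Total nodes = 7 + 6 + 3 + 11 + 5 + 7 + 5 + 5 + 7 + 6 + 1 + 5 + 3 + 3 + 3 + 1 + 8 + 1 = 87

87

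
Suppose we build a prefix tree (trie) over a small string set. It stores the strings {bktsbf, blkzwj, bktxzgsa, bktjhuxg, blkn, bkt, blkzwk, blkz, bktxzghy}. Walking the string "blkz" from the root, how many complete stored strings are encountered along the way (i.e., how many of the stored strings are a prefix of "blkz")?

Traverse "blkz" character by character; count nodes along the way that are marked as word ends.
Prefixes of the query that are stored words: "blkz"
Count: 1

1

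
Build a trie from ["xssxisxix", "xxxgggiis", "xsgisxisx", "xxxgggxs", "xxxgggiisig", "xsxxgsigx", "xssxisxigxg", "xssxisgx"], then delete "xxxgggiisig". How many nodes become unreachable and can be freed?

Walk "xxxgggiisig" from the leaf back toward the root, removing each node that no remaining word uses.
The suffix "ig" (2 nodes) is used only by "xxxgggiisig"; "xxxgggiis" is itself a stored word, so pruning stops there.
Nodes removed: 2

2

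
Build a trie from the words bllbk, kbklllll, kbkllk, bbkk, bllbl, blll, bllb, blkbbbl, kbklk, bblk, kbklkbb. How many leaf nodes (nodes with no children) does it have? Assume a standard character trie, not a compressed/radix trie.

Leaves are exactly the stored words that no other stored word extends.
Those words: "bbkk", "bblk", "blkbbbl", "bllbk", "bllbl", "blll", "kbklkbb", "kbkllk", "kbklllll"
Leaf count: 9

9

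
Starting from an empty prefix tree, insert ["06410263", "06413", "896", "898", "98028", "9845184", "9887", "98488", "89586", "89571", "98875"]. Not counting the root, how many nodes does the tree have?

33

Trie structure (* marks end of a word):
(root)
├─ 0
│  └─ 6
│     └─ 4
│        └─ 1
│           ├─ 0
│           │  └─ 2
│           │     └─ 6
│           │        └─ 3 *
│           └─ 3 *
├─ 8
│  └─ 9
│     ├─ 5
│     │  ├─ 7
│     │  │  └─ 1 *
│     │  └─ 8
│     │     └─ 6 *
│     ├─ 6 *
│     └─ 8 *
└─ 9
   └─ 8
      ├─ 0
      │  └─ 2
      │     └─ 8 *
      ├─ 4
      │  ├─ 5
      │  │  └─ 1
      │  │     └─ 8
      │  │        └─ 4 *
      │  └─ 8
      │     └─ 8 *
      └─ 8
         └─ 7 *
            └─ 5 *
Counting every labelled node above: 33.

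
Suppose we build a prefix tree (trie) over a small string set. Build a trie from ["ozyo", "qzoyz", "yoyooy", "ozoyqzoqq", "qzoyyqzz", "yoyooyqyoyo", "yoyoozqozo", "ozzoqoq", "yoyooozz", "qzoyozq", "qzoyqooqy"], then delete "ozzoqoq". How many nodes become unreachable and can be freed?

A node on "ozzoqoq"'s path can go only if nothing else ends at it or branches off below it.
The suffix "zoqoq" (5 nodes) is used only by "ozzoqoq"; the node for "oz" still has the child "y", so pruning stops there.
Nodes removed: 5

5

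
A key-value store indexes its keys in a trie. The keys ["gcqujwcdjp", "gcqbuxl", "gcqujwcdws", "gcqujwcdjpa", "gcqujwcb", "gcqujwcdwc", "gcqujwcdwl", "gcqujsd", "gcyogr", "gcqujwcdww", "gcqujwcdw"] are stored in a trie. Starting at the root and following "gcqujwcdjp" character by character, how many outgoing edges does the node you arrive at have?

Walk "gcqujwcdjp" from the root, arriving at one node.
Distinct next characters after "gcqujwcdjp": a.
That node has 1 child edge.

1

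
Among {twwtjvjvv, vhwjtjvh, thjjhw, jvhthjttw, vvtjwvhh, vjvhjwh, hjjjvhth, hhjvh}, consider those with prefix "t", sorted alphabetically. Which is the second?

DFS of the "t" subtree visits, in order: "thjjhw", "twwtjvjvv"
Position 2: twwtjvjvv

twwtjvjvv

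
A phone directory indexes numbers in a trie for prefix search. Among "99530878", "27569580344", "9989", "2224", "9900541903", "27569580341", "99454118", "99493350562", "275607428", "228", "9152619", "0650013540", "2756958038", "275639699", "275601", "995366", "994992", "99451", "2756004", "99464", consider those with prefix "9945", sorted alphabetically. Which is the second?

Filter for "9945…" and sort: "99451", "99454118"
Position 2: 99454118

99454118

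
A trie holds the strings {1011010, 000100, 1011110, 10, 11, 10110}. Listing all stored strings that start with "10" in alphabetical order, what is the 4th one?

1011110

Filter for "10…" and sort: "10", "10110", "1011010", "1011110"
The 4th is 1011110.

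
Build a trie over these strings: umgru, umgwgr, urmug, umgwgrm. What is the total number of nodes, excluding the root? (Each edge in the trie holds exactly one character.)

Trace insertions, counting only characters that open a new branch:
  "umgru" → 5 new (u, m, g, r, u)
  "umgwgr" → prefix "umg" already present; 3 new (w, g, r)
  "urmug" → prefix "u" already present; 4 new (r, m, u, g)
  "umgwgrm" → prefix "umgwgr" already present; 1 new (m)
Total nodes = 5 + 3 + 4 + 1 = 13

13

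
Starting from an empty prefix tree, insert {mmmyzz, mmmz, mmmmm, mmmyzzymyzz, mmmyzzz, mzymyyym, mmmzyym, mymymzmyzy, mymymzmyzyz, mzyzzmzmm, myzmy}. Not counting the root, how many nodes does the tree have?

44

Insert word by word; a character creates a node only if that edge doesn't already exist:
  "mmmyzz" → 6 new (m, m, m, y, z, z)
  "mmmz" → prefix "mmm" already present; 1 new (z)
  "mmmmm" → prefix "mmm" already present; 2 new (m, m)
  "mmmyzzymyzz" → prefix "mmmyzz" already present; 5 new (y, m, y, z, z)
  "mmmyzzz" → prefix "mmmyzz" already present; 1 new (z)
  "mzymyyym" → prefix "m" already present; 7 new (z, y, m, y, y, y, m)
  "mmmzyym" → prefix "mmmz" already present; 3 new (y, y, m)
  "mymymzmyzy" → prefix "m" already present; 9 new (y, m, y, m, z, m, y, z, y)
  "mymymzmyzyz" → prefix "mymymzmyzy" already present; 1 new (z)
  "mzyzzmzmm" → prefix "mzy" already present; 6 new (z, z, m, z, m, m)
  "myzmy" → prefix "my" already present; 3 new (z, m, y)
Total nodes = 6 + 1 + 2 + 5 + 1 + 7 + 3 + 9 + 1 + 6 + 3 = 44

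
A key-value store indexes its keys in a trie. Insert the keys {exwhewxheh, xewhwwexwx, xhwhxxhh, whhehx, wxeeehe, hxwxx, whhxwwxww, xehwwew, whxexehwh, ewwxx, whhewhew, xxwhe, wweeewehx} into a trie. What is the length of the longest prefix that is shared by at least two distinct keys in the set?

4

The deepest shared node is where two words last agree before diverging.
"whhehx" and "whhewhew" agree on "whhe" (4 characters) before diverging; nothing deeper is shared.
Longest shared-prefix length: 4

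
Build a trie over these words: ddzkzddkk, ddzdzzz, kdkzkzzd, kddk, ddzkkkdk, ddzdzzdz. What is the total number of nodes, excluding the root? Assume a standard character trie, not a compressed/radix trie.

29

Trie structure (* marks end of a word):
(root)
├─ d
│  └─ d
│     └─ z
│        ├─ d
│        │  └─ z
│        │     └─ z
│        │        ├─ d
│        │        │  └─ z *
│        │        └─ z *
│        └─ k
│           ├─ k
│           │  └─ k
│           │     └─ d
│           │        └─ k *
│           └─ z
│              └─ d
│                 └─ d
│                    └─ k
│                       └─ k *
└─ k
   └─ d
      ├─ d
      │  └─ k *
      └─ k
         └─ z
            └─ k
               └─ z
                  └─ z
                     └─ d *
Counting every labelled node above: 29.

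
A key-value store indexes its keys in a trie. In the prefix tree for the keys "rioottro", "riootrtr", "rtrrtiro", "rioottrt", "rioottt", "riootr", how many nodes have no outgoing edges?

Leaves are exactly the stored words that no other stored word extends.
Those words: "riootrtr", "rioottro", "rioottrt", "rioottt", "rtrrtiro"
Leaf count: 5

5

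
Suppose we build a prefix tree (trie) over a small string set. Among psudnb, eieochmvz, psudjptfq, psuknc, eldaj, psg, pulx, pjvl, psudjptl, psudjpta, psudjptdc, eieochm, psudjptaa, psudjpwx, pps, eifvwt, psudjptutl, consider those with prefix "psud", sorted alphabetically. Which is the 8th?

Filter for "psud…" and sort: "psudjpta", "psudjptaa", "psudjptdc", "psudjptfq", "psudjptl", "psudjptutl", "psudjpwx", "psudnb"
The 8th is psudnb.

psudnb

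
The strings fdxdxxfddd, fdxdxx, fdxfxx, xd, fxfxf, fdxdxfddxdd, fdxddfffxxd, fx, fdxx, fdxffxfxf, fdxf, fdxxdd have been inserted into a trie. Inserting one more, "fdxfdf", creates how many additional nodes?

2

The longest prefix of "fdxfdf" already in the trie is "fdxf" (length 4).
Each of the 2 remaining characters creates one node.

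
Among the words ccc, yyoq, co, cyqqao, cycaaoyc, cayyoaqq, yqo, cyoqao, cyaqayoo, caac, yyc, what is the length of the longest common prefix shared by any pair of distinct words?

Equivalently: take the maximum, over all pairs, of their longest common prefix length.
e.g. "caac" and "cayyoaqq" share the prefix "ca" of length 2; no pair shares a longer one.
Longest shared-prefix length: 2

2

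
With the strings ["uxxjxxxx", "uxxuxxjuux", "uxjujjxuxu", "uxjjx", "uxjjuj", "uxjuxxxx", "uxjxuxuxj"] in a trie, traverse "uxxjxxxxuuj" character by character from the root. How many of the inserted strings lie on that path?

1

Traverse "uxxjxxxxuuj" character by character; count nodes along the way that are marked as word ends.
Prefixes of the query that are stored words: "uxxjxxxx"
Count: 1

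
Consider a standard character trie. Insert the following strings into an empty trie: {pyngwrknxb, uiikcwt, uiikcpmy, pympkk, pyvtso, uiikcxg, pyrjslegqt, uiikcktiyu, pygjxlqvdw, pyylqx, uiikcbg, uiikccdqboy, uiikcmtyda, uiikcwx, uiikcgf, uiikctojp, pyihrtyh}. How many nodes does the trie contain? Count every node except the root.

81

Insert word by word; a character creates a node only if that edge doesn't already exist:
  "pyngwrknxb" → 10 new (p, y, n, g, w, r, k, n, x, b)
  "uiikcwt" → 7 new (u, i, i, k, c, w, t)
  "uiikcpmy" → prefix "uiikc" already present; 3 new (p, m, y)
  "pympkk" → prefix "py" already present; 4 new (m, p, k, k)
  "pyvtso" → prefix "py" already present; 4 new (v, t, s, o)
  "uiikcxg" → prefix "uiikc" already present; 2 new (x, g)
  "pyrjslegqt" → prefix "py" already present; 8 new (r, j, s, l, e, g, q, t)
  "uiikcktiyu" → prefix "uiikc" already present; 5 new (k, t, i, y, u)
  "pygjxlqvdw" → prefix "py" already present; 8 new (g, j, x, l, q, v, d, w)
  "pyylqx" → prefix "py" already present; 4 new (y, l, q, x)
  "uiikcbg" → prefix "uiikc" already present; 2 new (b, g)
  "uiikccdqboy" → prefix "uiikc" already present; 6 new (c, d, q, b, o, y)
  "uiikcmtyda" → prefix "uiikc" already present; 5 new (m, t, y, d, a)
  "uiikcwx" → prefix "uiikcw" already present; 1 new (x)
  "uiikcgf" → prefix "uiikc" already present; 2 new (g, f)
  "uiikctojp" → prefix "uiikc" already present; 4 new (t, o, j, p)
  "pyihrtyh" → prefix "py" already present; 6 new (i, h, r, t, y, h)
Total nodes = 10 + 7 + 3 + 4 + 4 + 2 + 8 + 5 + 8 + 4 + 2 + 6 + 5 + 1 + 2 + 4 + 6 = 81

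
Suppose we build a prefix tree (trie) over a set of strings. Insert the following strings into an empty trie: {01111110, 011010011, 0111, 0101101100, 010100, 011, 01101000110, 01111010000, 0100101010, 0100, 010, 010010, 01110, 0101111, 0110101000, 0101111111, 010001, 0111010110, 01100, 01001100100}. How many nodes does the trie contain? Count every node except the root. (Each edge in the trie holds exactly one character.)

65

Trace insertions, counting only characters that open a new branch:
  "01111110" → 8 new (0, 1, 1, 1, 1, 1, 1, 0)
  "011010011" → prefix "011" already present; 6 new (0, 1, 0, 0, 1, 1)
  "0111" → prefix "0111" already present; 0 new (none)
  "0101101100" → prefix "01" already present; 8 new (0, 1, 1, 0, 1, 1, 0, 0)
  "010100" → prefix "0101" already present; 2 new (0, 0)
  "011" → prefix "011" already present; 0 new (none)
  "01101000110" → prefix "0110100" already present; 4 new (0, 1, 1, 0)
  "01111010000" → prefix "01111" already present; 6 new (0, 1, 0, 0, 0, 0)
  "0100101010" → prefix "010" already present; 7 new (0, 1, 0, 1, 0, 1, 0)
  "0100" → prefix "0100" already present; 0 new (none)
  "010" → prefix "010" already present; 0 new (none)
  "010010" → prefix "010010" already present; 0 new (none)
  "01110" → prefix "0111" already present; 1 new (0)
  "0101111" → prefix "01011" already present; 2 new (1, 1)
  "0110101000" → prefix "011010" already present; 4 new (1, 0, 0, 0)
  "0101111111" → prefix "0101111" already present; 3 new (1, 1, 1)
  "010001" → prefix "0100" already present; 2 new (0, 1)
  "0111010110" → prefix "01110" already present; 5 new (1, 0, 1, 1, 0)
  "01100" → prefix "0110" already present; 1 new (0)
  "01001100100" → prefix "01001" already present; 6 new (1, 0, 0, 1, 0, 0)
Total nodes = 8 + 6 + 0 + 8 + 2 + 0 + 4 + 6 + 7 + 0 + 0 + 0 + 1 + 2 + 4 + 3 + 2 + 5 + 1 + 6 = 65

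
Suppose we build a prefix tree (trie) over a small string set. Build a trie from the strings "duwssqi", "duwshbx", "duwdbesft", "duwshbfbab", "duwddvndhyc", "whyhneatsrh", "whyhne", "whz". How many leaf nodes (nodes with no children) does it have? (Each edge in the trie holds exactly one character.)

Leaves are exactly the stored words that no other stored word extends.
Those words: "duwdbesft", "duwddvndhyc", "duwshbfbab", "duwshbx", "duwssqi", "whyhneatsrh", "whz"
Leaf count: 7

7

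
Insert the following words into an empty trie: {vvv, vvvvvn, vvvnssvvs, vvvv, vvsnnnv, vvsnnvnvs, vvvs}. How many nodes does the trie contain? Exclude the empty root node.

Trie structure (* marks end of a word):
(root)
└─ v
   └─ v
      ├─ s
      │  └─ n
      │     └─ n
      │        ├─ n
      │        │  └─ v *
      │        └─ v
      │           └─ n
      │              └─ v
      │                 └─ s *
      └─ v *
         ├─ n
         │  └─ s
         │     └─ s
         │        └─ v
         │           └─ v
         │              └─ s *
         ├─ s *
         └─ v *
            └─ v
               └─ n *
Counting every labelled node above: 22.

22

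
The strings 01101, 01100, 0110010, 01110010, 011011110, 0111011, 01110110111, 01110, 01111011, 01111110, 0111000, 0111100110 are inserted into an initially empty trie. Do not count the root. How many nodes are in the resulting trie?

35

For each word, the new-node count is its length minus the longest prefix already in the trie:
  "01101" → 5 new (0, 1, 1, 0, 1)
  "01100" → prefix "0110" already present; 1 new (0)
  "0110010" → prefix "01100" already present; 2 new (1, 0)
  "01110010" → prefix "011" already present; 5 new (1, 0, 0, 1, 0)
  "011011110" → prefix "01101" already present; 4 new (1, 1, 1, 0)
  "0111011" → prefix "01110" already present; 2 new (1, 1)
  "01110110111" → prefix "0111011" already present; 4 new (0, 1, 1, 1)
  "01110" → prefix "01110" already present; 0 new (none)
  "01111011" → prefix "0111" already present; 4 new (1, 0, 1, 1)
  "01111110" → prefix "01111" already present; 3 new (1, 1, 0)
  "0111000" → prefix "011100" already present; 1 new (0)
  "0111100110" → prefix "011110" already present; 4 new (0, 1, 1, 0)
Total nodes = 5 + 1 + 2 + 5 + 4 + 2 + 4 + 0 + 4 + 3 + 1 + 4 = 35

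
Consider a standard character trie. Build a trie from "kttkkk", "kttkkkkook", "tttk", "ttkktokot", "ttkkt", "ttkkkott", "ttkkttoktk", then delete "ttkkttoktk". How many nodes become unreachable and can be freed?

5

A node on "ttkkttoktk"'s path can go only if nothing else ends at it or branches off below it.
The suffix "toktk" (5 nodes) is used only by "ttkkttoktk"; the node for "ttkkt" still has the child "o", so pruning stops there.
Nodes removed: 5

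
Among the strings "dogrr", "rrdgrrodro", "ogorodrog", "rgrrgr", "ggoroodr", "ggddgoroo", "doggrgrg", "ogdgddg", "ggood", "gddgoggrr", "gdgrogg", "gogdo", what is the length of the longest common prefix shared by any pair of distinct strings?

3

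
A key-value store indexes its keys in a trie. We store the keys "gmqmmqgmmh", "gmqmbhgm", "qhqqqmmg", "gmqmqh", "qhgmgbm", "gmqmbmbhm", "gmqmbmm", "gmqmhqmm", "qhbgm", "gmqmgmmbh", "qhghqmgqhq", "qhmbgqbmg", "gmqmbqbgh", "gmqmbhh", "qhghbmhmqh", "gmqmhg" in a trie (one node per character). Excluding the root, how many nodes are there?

Insert word by word; a character creates a node only if that edge doesn't already exist:
  "gmqmmqgmmh" → 10 new (g, m, q, m, m, q, g, m, m, h)
  "gmqmbhgm" → prefix "gmqm" already present; 4 new (b, h, g, m)
  "qhqqqmmg" → 8 new (q, h, q, q, q, m, m, g)
  "gmqmqh" → prefix "gmqm" already present; 2 new (q, h)
  "qhgmgbm" → prefix "qh" already present; 5 new (g, m, g, b, m)
  "gmqmbmbhm" → prefix "gmqmb" already present; 4 new (m, b, h, m)
  "gmqmbmm" → prefix "gmqmbm" already present; 1 new (m)
  "gmqmhqmm" → prefix "gmqm" already present; 4 new (h, q, m, m)
  "qhbgm" → prefix "qh" already present; 3 new (b, g, m)
  "gmqmgmmbh" → prefix "gmqm" already present; 5 new (g, m, m, b, h)
  "qhghqmgqhq" → prefix "qhg" already present; 7 new (h, q, m, g, q, h, q)
  "qhmbgqbmg" → prefix "qh" already present; 7 new (m, b, g, q, b, m, g)
  "gmqmbqbgh" → prefix "gmqmb" already present; 4 new (q, b, g, h)
  "gmqmbhh" → prefix "gmqmbh" already present; 1 new (h)
  "qhghbmhmqh" → prefix "qhgh" already present; 6 new (b, m, h, m, q, h)
  "gmqmhg" → prefix "gmqmh" already present; 1 new (g)
Total nodes = 10 + 4 + 8 + 2 + 5 + 4 + 1 + 4 + 3 + 5 + 7 + 7 + 4 + 1 + 6 + 1 = 72

72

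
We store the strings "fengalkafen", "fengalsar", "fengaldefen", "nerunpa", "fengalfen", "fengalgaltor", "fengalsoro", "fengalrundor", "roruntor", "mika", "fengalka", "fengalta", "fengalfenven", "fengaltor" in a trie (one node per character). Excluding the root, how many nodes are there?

63

Trace insertions, counting only characters that open a new branch:
  "fengalkafen" → 11 new (f, e, n, g, a, l, k, a, f, e, n)
  "fengalsar" → prefix "fengal" already present; 3 new (s, a, r)
  "fengaldefen" → prefix "fengal" already present; 5 new (d, e, f, e, n)
  "nerunpa" → 7 new (n, e, r, u, n, p, a)
  "fengalfen" → prefix "fengal" already present; 3 new (f, e, n)
  "fengalgaltor" → prefix "fengal" already present; 6 new (g, a, l, t, o, r)
  "fengalsoro" → prefix "fengals" already present; 3 new (o, r, o)
  "fengalrundor" → prefix "fengal" already present; 6 new (r, u, n, d, o, r)
  "roruntor" → 8 new (r, o, r, u, n, t, o, r)
  "mika" → 4 new (m, i, k, a)
  "fengalka" → prefix "fengalka" already present; 0 new (none)
  "fengalta" → prefix "fengal" already present; 2 new (t, a)
  "fengalfenven" → prefix "fengalfen" already present; 3 new (v, e, n)
  "fengaltor" → prefix "fengalt" already present; 2 new (o, r)
Total nodes = 11 + 3 + 5 + 7 + 3 + 6 + 3 + 6 + 8 + 4 + 0 + 2 + 3 + 2 = 63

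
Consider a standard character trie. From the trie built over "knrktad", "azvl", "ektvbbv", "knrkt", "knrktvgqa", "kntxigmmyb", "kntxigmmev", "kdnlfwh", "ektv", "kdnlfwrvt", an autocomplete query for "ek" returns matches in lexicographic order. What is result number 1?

ektv

DFS of the "ek" subtree visits, in order: "ektv", "ektvbbv"
The 1st is ektv.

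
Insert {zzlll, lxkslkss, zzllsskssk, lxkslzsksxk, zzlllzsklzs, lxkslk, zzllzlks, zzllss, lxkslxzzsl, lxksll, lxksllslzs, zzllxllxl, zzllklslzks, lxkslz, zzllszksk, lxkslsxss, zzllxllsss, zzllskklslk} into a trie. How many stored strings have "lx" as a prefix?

Traverse to the node for "lx", then collect every word in that subtree.
Matches: "lxkslk", "lxkslkss", "lxksll", "lxksllslzs", "lxkslsxss", "lxkslxzzsl", "lxkslz", "lxkslzsksxk"
Count: 8

8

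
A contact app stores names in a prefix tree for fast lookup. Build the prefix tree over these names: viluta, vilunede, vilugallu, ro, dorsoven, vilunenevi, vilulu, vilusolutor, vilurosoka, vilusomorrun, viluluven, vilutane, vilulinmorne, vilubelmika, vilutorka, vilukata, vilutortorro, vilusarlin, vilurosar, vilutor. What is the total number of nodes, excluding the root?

Count nodes per top-level branch (shared prefixes stored once):
  'd'-branch (dorsoven): 8 nodes
  'r'-branch (ro): 2 nodes
  'v'-branch (vilubelmika, vilugallu, vilukata, vilulinmorne, vilulu, viluluven, vilunede, vilunenevi, vilurosar, vilurosoka, vilusarlin, vilusolutor, vilusomorrun, viluta, vilutane, vilutor, vilutorka, vilutortorro): 79 nodes
Sum: 89

89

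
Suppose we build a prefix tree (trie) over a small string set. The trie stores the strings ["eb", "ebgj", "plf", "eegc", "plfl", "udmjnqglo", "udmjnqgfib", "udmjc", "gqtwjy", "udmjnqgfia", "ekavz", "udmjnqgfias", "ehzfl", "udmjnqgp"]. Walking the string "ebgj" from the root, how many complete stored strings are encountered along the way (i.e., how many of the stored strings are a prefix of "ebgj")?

Walk "ebgj" from the root; an end-of-word marker is hit whenever a stored word is a prefix of "ebgj".
Prefixes of the query that are stored words: "eb", "ebgj"
Count: 2

2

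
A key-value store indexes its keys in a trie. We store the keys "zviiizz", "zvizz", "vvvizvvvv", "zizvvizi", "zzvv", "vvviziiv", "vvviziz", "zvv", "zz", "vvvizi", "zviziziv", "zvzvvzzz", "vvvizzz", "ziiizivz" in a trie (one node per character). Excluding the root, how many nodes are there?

51

Count nodes per top-level branch (shared prefixes stored once):
  'v'-branch (vvvizi, vvviziiv, vvviziz, vvvizvvvv, vvvizzz): 15 nodes
  'z'-branch (ziiizivz, zizvvizi, zviiizz, zviziziv, zvizz, zvv, zvzvvzzz, zz, zzvv): 36 nodes
Sum: 51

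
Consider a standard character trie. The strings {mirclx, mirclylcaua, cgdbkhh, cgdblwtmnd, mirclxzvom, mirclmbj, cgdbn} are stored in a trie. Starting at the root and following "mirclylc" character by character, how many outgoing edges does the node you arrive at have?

The children of the "mirclylc" node are the distinct next characters among strings starting with "mirclylc".
Distinct next characters after "mirclylc": a.
That node has 1 child edge.

1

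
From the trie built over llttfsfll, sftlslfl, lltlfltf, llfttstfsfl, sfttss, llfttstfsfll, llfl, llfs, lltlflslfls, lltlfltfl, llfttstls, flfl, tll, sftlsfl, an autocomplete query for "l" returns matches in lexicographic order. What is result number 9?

Words with prefix "l", in lexicographic order: "llfl", "llfs", "llfttstfsfl", "llfttstfsfll", "llfttstls", "lltlflslfls", "lltlfltf", "lltlfltfl", "llttfsfll"
Position 9: llttfsfll

llttfsfll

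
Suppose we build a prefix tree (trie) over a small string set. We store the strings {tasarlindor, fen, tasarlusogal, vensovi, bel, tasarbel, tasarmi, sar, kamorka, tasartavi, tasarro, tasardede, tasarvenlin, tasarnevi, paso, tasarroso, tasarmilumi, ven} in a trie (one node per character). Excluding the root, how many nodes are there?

75

For each word, the new-node count is its length minus the longest prefix already in the trie:
  "tasarlindor" → 11 new (t, a, s, a, r, l, i, n, d, o, r)
  "fen" → 3 new (f, e, n)
  "tasarlusogal" → prefix "tasarl" already present; 6 new (u, s, o, g, a, l)
  "vensovi" → 7 new (v, e, n, s, o, v, i)
  "bel" → 3 new (b, e, l)
  "tasarbel" → prefix "tasar" already present; 3 new (b, e, l)
  "tasarmi" → prefix "tasar" already present; 2 new (m, i)
  "sar" → 3 new (s, a, r)
  "kamorka" → 7 new (k, a, m, o, r, k, a)
  "tasartavi" → prefix "tasar" already present; 4 new (t, a, v, i)
  "tasarro" → prefix "tasar" already present; 2 new (r, o)
  "tasardede" → prefix "tasar" already present; 4 new (d, e, d, e)
  "tasarvenlin" → prefix "tasar" already present; 6 new (v, e, n, l, i, n)
  "tasarnevi" → prefix "tasar" already present; 4 new (n, e, v, i)
  "paso" → 4 new (p, a, s, o)
  "tasarroso" → prefix "tasarro" already present; 2 new (s, o)
  "tasarmilumi" → prefix "tasarmi" already present; 4 new (l, u, m, i)
  "ven" → prefix "ven" already present; 0 new (none)
Total nodes = 11 + 3 + 6 + 7 + 3 + 3 + 2 + 3 + 7 + 4 + 2 + 4 + 6 + 4 + 4 + 2 + 4 + 0 = 75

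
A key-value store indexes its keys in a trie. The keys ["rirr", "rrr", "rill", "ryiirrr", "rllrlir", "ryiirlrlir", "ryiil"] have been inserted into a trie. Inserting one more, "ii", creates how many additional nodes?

2

"ii" shares no prefix with any stored word, so all 2 characters open new nodes.
2 − 0 = 2 new nodes.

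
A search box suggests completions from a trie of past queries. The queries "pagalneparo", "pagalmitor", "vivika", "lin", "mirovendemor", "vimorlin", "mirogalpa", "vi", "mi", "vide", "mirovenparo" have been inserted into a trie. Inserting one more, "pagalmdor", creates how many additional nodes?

3

Walking "pagalmdor" from the root, the first 6 characters ("pagalm") follow existing edges; "d" is the first miss.
New nodes needed: |"pagalmdor"| − 6 = 9 − 6 = 3.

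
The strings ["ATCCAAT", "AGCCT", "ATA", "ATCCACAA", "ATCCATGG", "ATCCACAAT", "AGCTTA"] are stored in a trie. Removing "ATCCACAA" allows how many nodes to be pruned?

A node on "ATCCACAA"'s path can go only if nothing else ends at it or branches off below it.
Every node on "ATCCACAA" is still needed (e.g. by "ATCCACAAT"), so nothing is freed.
Nodes removed: 0

0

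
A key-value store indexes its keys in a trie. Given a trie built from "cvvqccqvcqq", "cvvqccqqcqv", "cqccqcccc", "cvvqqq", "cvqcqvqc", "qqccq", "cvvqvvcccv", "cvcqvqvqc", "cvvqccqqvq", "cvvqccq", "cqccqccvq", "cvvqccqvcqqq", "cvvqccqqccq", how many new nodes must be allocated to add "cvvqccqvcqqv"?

1

The longest prefix of "cvvqccqvcqqv" already in the trie is "cvvqccqvcqq" (length 11).
So 12 − 11 = 1 new nodes.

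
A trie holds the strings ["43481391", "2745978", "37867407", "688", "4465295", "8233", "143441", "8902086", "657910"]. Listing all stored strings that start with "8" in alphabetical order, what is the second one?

8902086

Words with prefix "8", in lexicographic order: "8233", "8902086"
Position 2: 8902086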